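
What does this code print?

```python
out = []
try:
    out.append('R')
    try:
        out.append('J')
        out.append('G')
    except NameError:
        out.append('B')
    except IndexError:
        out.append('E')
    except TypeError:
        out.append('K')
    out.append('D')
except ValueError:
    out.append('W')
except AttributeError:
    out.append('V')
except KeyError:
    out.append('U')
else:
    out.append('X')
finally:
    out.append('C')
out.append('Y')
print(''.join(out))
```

Execution trace: 'R' (try body) → 'J' (inner try body) → 'G' (inner try body, no exception) → 'D' (try body, no exception) → 'X' (else) → 'C' (finally) → 'Y' (after the try/except). Output: RJGDXCY

Answer: RJGDXCY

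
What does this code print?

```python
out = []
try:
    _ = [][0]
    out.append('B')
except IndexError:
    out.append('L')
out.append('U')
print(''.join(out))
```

Execution trace: 'L' (except IndexError) → 'U' (after the try/except). Output: LU

Answer: LU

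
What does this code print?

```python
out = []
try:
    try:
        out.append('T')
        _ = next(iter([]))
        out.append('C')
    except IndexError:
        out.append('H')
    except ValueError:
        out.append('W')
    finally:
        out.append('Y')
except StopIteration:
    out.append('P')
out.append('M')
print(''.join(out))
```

Execution trace: 'T' (try body) → 'Y' (finally) → 'P' (outer except StopIteration) → 'M' (after the try/except). Output: TYPM

Answer: TYPM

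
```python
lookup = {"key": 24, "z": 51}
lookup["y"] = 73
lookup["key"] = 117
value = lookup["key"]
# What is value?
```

Trace:
`lookup = {"key": 24, "z": 51}` → lookup = {'key': 24, 'z': 51}
`lookup["y"] = 73` → lookup = {'key': 24, 'z': 51, 'y': 73}
`lookup["key"] = 117` → lookup = {'key': 117, 'z': 51, 'y': 73}
`value = lookup["key"]` → value = 117
So value = 117

Answer: 117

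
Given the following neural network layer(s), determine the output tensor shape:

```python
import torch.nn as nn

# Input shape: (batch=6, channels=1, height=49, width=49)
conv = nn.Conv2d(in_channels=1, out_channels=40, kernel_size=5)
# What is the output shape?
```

Input: (6, 1, 49, 49) -> Output: (6, 40, 45, 45)

Answer: (6, 40, 45, 45)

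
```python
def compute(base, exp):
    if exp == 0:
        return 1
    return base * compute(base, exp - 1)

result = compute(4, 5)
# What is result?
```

compute(4, 5) = 4 * 4 * 4 * 4 * 4 = 1024

Answer: 1024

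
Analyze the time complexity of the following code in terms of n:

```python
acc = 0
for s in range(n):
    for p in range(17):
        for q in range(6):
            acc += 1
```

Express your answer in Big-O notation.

Each loop level contributes: n × 1 × 1. Multiplying the contributions gives O(n).

Answer: O(n)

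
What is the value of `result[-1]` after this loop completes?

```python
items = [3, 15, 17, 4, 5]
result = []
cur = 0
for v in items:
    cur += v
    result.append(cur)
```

Cumulative sum ends at 44
`result` takes the values: [] → [3] → [3, 18] → [3, 18, 35] → [3, 18, 35, 39] → [3, 18, 35, 39, 44]
So `result[-1]` = 44

Answer: 44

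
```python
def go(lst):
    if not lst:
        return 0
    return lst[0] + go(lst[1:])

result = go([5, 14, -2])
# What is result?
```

5 + 14 + (-2) + 0 = 17

Answer: 17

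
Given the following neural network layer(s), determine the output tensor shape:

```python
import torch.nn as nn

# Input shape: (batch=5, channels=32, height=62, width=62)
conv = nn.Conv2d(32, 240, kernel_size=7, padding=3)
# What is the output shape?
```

Input: (5, 32, 62, 62) -> Output: (5, 240, 62, 62)

Answer: (5, 240, 62, 62)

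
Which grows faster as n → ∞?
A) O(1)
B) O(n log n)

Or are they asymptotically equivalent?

O(1) vs O(n log n): Higher order terms dominate.

Answer: B) O(n log n) grows faster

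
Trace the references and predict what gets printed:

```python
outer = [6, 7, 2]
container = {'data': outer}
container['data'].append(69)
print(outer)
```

Key concept: dict holds reference to list.
Step by step:
`outer = [6, 7, 2]` → outer = [6, 7, 2]
`container = {'data': outer}` → container = {'data': [6, 7, 2]}
`container['data'].append(69)` → outer = [6, 7, 2, 69]; container = {'data': [6, 7, 2, 69]}
`print(outer)` → prints [6, 7, 2, 69]

Answer: [6, 7, 2, 69]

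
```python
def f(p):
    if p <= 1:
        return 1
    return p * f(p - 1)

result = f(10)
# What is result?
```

f(10) = 10 * 9 * 8 * 7 * 6 * 5 * 4 * 3 * 2 * 1 = 3628800

Answer: 3628800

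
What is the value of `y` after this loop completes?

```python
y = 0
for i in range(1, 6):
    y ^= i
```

XOR of 1 to 5
`y` takes the values: 0 → 1 → 3 → 0 → 4 → 1

Answer: 1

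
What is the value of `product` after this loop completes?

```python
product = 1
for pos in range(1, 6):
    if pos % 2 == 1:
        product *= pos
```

Product of odd numbers 1 to 5
`product` takes the values: 1 → 3 → 15

Answer: 15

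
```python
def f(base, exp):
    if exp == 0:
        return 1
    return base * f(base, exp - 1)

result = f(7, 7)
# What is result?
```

f(7, 7) = 7 * 7 * 7 * 7 * 7 * 7 * 7 = 823543

Answer: 823543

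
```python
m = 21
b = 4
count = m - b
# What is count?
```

Trace:
`m = 21` → m = 21
`b = 4` → b = 4
`count = m - b` → count = 17
So count = 17

Answer: 17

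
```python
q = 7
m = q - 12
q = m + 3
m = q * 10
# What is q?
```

Trace:
`q = 7` → q = 7
`m = q - 12` → m = -5
`q = m + 3` → q = -2
`m = q * 10` → m = -20
So q = -2

Answer: -2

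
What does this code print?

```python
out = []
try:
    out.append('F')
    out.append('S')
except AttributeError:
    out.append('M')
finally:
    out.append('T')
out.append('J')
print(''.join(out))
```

Execution trace: 'F' (try body) → 'S' (try body, no exception) → 'T' (finally) → 'J' (after the try/except). Output: FSTJ

Answer: FSTJ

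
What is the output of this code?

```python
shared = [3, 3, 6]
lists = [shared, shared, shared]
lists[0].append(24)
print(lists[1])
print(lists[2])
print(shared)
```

Key concept: list of same reference.
Step by step:
`shared = [3, 3, 6]` → shared = [3, 3, 6]
`lists = [shared, shared, shared]` → lists = [[3, 3, 6], [3, 3, 6], [3, 3, 6]]
`lists[0].append(24)` → shared = [3, 3, 6, 24]; lists = [[3, 3, 6, 24], [3, 3, 6, 24], [3, 3, 6, 24]]
`print(lists[1])` → prints [3, 3, 6, 24]
`print(lists[2])` → prints [3, 3, 6, 24]
`print(shared)` → prints [3, 3, 6, 24]

Answer:
[3, 3, 6, 24]
[3, 3, 6, 24]
[3, 3, 6, 24]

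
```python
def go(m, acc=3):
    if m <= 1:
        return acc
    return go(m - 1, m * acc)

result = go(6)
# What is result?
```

Accumulator trace (n, acc): (6, 3) -> (5, 18) -> (4, 90) -> (3, 360) -> (2, 1080) -> (1, 2160) -> return 2160

Answer: 2160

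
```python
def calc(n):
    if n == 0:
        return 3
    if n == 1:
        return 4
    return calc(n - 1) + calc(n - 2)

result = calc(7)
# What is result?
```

Build up from base cases: calc(0)=3, calc(1)=4, calc(2)=7, calc(3)=11, calc(4)=18, calc(5)=29, calc(6)=47, ..., calc(7)=76

Answer: 76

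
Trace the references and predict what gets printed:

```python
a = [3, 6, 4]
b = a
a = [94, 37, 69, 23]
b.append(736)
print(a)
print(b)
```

Key concept: rebinding vs mutation: a is rebound to a new list, b still points at the original.
Step by step:
`a = [3, 6, 4]` → a = [3, 6, 4]
`b = a` → b = [3, 6, 4] (same object as a)
`a = [94, 37, 69, 23]` → a = [94, 37, 69, 23]
`b.append(736)` → b = [3, 6, 4, 736]
`print(a)` → prints [94, 37, 69, 23]
`print(b)` → prints [3, 6, 4, 736]

Answer:
[94, 37, 69, 23]
[3, 6, 4, 736]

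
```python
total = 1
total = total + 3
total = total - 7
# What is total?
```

Trace:
`total = 1` → total = 1
`total = total + 3` → total = 4
`total = total - 7` → total = -3
So total = -3

Answer: -3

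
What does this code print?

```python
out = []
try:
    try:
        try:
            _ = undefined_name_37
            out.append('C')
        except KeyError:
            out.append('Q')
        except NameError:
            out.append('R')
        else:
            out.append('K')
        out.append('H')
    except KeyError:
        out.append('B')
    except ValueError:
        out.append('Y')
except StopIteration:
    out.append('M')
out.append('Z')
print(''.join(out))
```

Execution trace: 'R' (inner except NameError) → 'H' (try body, no exception) → 'Z' (after the try/except). Output: RHZ

Answer: RHZ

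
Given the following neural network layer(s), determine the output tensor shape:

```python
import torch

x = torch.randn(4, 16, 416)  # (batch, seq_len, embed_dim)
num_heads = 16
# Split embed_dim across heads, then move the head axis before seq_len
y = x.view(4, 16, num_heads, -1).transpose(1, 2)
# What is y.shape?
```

Input: (4, 16, 416) -> head_dim = 416 // 16 = 26; after view: (4, 16, 16, 26) -> after transpose(1, 2): (4, 16, 16, 26) -> Output: (4, 16, 16, 26)

Answer: (4, 16, 16, 26)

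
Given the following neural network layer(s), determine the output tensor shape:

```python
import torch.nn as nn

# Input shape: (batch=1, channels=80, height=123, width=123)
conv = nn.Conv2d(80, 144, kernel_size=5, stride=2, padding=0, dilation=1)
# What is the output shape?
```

Input: (1, 80, 123, 123) -> Output: (1, 144, 60, 60)

Answer: (1, 144, 60, 60)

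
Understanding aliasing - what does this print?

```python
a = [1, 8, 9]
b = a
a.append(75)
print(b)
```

Key concept: basic list aliasing.
Step by step:
`a = [1, 8, 9]` → a = [1, 8, 9]
`b = a` → b = [1, 8, 9] (same object as a)
`a.append(75)` → a = [1, 8, 9, 75] (same object as b); b = [1, 8, 9, 75] (same object as a)
`print(b)` → prints [1, 8, 9, 75]

Answer: [1, 8, 9, 75]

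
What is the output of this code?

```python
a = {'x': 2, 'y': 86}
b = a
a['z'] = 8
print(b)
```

Key concept: dict aliasing.
Step by step:
`a = {'x': 2, 'y': 86}` → a = {'x': 2, 'y': 86}
`b = a` → b = {'x': 2, 'y': 86} (same object as a)
`a['z'] = 8` → a = {'x': 2, 'y': 86, 'z': 8} (same object as b); b = {'x': 2, 'y': 86, 'z': 8} (same object as a)
`print(b)` → prints {'x': 2, 'y': 86, 'z': 8}

Answer: {'x': 2, 'y': 86, 'z': 8}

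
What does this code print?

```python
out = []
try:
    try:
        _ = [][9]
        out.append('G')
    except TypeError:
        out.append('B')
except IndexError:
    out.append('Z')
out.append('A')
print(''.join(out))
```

Execution trace: 'Z' (outer except IndexError) → 'A' (after the try/except). Output: ZA

Answer: ZA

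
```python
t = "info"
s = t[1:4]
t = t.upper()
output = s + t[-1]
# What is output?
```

Trace:
`t = "info"` → t = 'info'
`s = t[1:4]` → s = 'nfo'
`t = t.upper()` → t = 'INFO'
`output = s + t[-1]` → output = 'nfoO'
So output = 'nfoO'

Answer: 'nfoO'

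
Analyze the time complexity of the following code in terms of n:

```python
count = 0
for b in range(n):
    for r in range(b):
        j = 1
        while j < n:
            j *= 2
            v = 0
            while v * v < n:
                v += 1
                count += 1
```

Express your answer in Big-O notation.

Each loop level contributes: n × n × log n × √n. Multiplying the contributions gives O(n^2√n log n).

Answer: O(n^2√n log n)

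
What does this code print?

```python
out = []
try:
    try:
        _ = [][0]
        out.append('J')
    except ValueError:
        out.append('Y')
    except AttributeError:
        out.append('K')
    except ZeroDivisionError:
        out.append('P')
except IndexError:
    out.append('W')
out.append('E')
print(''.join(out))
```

Execution trace: 'W' (outer except IndexError) → 'E' (after the try/except). Output: WE

Answer: WE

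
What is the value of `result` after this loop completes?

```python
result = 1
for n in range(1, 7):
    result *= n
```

6! = 720
`result` takes the values: 1 → 2 → 6 → 24 → 120 → 720

Answer: 720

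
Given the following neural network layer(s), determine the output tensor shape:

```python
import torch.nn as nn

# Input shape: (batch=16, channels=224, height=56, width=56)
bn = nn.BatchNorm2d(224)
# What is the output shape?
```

Input: (16, 224, 56, 56) -> Output: (16, 224, 56, 56)

Answer: (16, 224, 56, 56)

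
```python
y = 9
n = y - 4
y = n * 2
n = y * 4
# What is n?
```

Trace:
`y = 9` → y = 9
`n = y - 4` → n = 5
`y = n * 2` → y = 10
`n = y * 4` → n = 40
So n = 40

Answer: 40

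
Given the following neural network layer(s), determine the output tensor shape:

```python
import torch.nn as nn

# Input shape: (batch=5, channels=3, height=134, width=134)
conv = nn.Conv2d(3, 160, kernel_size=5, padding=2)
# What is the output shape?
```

Input: (5, 3, 134, 134) -> Output: (5, 160, 134, 134)

Answer: (5, 160, 134, 134)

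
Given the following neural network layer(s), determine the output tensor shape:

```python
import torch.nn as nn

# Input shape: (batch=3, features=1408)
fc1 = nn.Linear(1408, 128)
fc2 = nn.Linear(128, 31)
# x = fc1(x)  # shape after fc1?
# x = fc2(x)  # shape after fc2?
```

Input: (3, 1408) -> after fc1: (3, 128) -> Output: (3, 31)

Answer: (3, 31)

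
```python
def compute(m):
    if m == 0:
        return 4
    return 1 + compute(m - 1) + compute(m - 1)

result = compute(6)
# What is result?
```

compute(m) = 1 + 2·compute(m-1), compute(0)=4. Closed form: (4+1)·2^6 - 1 = 319.

Answer: 319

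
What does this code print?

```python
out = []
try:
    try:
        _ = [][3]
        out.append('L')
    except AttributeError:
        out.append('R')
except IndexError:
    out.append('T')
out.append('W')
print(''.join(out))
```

Execution trace: 'T' (outer except IndexError) → 'W' (after the try/except). Output: TW

Answer: TW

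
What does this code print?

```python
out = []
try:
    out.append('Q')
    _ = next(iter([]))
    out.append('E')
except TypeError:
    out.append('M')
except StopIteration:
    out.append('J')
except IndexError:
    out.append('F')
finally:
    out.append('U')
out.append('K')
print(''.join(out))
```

Execution trace: 'Q' (try body) → 'J' (except StopIteration) → 'U' (finally) → 'K' (after the try/except). Output: QJUK

Answer: QJUK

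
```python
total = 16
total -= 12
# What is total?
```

Trace:
`total = 16` → total = 16
`total -= 12` → total = 4
So total = 4

Answer: 4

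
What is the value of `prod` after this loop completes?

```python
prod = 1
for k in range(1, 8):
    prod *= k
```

7! = 5040
`prod` takes the values: 1 → 2 → 6 → 24 → 120 → 720 → 5040

Answer: 5040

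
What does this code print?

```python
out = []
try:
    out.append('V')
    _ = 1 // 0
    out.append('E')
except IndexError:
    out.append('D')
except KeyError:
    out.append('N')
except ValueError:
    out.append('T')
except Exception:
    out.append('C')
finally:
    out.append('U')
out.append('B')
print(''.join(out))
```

Execution trace: 'V' (try body) → 'C' (except Exception) → 'U' (finally) → 'B' (after the try/except). Output: VCUB

Answer: VCUB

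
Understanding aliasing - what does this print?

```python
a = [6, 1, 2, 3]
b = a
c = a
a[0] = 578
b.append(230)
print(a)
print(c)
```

Key concept: multiple aliases.
Step by step:
`a = [6, 1, 2, 3]` → a = [6, 1, 2, 3]
`b = a` → b = [6, 1, 2, 3] (same object as a)
`c = a` → c = [6, 1, 2, 3] (same object as a, b)
`a[0] = 578` → a = [578, 1, 2, 3] (same object as b, c); b = [578, 1, 2, 3] (same object as a, c); c = [578, 1, 2, 3] (same object as a, b)
`b.append(230)` → a = [578, 1, 2, 3, 230] (same object as b, c); b = [578, 1, 2, 3, 230] (same object as a, c); c = [578, 1, 2, 3, 230] (same object as a, b)
`print(a)` → prints [578, 1, 2, 3, 230]
`print(c)` → prints [578, 1, 2, 3, 230]

Answer:
[578, 1, 2, 3, 230]
[578, 1, 2, 3, 230]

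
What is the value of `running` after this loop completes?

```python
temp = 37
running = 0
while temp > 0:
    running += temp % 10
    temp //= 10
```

Sum digits of 37
`running` takes the values: 0 → 7 → 10

Answer: 10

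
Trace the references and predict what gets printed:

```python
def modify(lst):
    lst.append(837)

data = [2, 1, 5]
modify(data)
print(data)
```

Key concept: function modifies passed list.
Step by step:
`data = [2, 1, 5]` → data = [2, 1, 5]
`modify(data)` → data = [2, 1, 5, 837]
`print(data)` → prints [2, 1, 5, 837]

Answer: [2, 1, 5, 837]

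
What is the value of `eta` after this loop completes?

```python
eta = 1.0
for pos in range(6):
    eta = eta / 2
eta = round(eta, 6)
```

Halving LR 6 times: 1 / 2^6
`eta` takes the values: 1.0 → 0.5 → 0.25 → 0.125 → 0.0625 → 0.03125 → 0.015625

Answer: 0.015625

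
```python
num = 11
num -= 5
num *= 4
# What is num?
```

Trace:
`num = 11` → num = 11
`num -= 5` → num = 6
`num *= 4` → num = 24
So num = 24

Answer: 24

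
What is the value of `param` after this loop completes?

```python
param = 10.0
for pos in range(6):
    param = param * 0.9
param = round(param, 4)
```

Exponential decay: 10.0 * 0.9^6
`param` takes the values: 10.0 → 9.0 → 8.1 → 7.29 → 6.561 → 5.9049 → 5.31441 → 5.3144

Answer: 5.3144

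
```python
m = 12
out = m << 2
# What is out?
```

Trace:
`m = 12` → m = 12
`out = m << 2` → out = 48
So out = 48

Answer: 48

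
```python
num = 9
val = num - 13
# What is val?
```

Trace:
`num = 9` → num = 9
`val = num - 13` → val = -4
So val = -4

Answer: -4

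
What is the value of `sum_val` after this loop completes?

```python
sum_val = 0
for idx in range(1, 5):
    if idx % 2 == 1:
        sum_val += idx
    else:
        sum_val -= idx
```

Add odd, subtract even
`sum_val` takes the values: 0 → 1 → -1 → 2 → -2

Answer: -2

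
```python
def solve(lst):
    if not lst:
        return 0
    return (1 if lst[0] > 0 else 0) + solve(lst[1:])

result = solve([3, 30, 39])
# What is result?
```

Count of positive elements in [3, 30, 39] = 3

Answer: 3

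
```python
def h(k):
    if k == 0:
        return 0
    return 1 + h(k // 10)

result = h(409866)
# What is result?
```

Count of digits of 409866: 6

Answer: 6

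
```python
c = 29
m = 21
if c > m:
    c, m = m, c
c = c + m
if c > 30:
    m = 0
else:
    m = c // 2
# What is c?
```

Trace:
`c = 29` → c = 29
`m = 21` → m = 21
`if c > m: ...` → c > m is True → c = 21; m = 29
`c = c + m` → c = 50
`if c > 30: ...` → c > 30 is True → m = 0
So c = 50

Answer: 50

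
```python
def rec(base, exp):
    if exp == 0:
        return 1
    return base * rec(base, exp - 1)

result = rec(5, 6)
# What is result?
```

rec(5, 6) = 5 * 5 * 5 * 5 * 5 * 5 = 15625

Answer: 15625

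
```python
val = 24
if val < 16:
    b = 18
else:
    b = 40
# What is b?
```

Trace:
`val = 24` → val = 24
`if val < 16: ...` → val < 16 is False, take else branch → b = 40
So b = 40

Answer: 40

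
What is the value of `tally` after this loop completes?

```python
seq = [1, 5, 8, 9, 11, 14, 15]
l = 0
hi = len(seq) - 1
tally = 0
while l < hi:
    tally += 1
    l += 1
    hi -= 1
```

Iterations until pointers meet (list length 7)
`tally` takes the values: 0 → 1 → 2 → 3

Answer: 3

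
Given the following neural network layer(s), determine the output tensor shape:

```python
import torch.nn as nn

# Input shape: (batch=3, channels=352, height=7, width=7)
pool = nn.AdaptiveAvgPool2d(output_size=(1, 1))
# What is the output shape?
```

Input: (3, 352, 7, 7) -> Output: (3, 352, 1, 1)

Answer: (3, 352, 1, 1)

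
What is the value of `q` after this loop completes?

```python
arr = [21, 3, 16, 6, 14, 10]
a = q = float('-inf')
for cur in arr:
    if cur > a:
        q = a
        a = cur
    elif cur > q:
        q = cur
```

Second largest (with repeats) in [21, 3, 16, 6, 14, 10]
`q` takes the values: -inf → 3 → 16

Answer: 16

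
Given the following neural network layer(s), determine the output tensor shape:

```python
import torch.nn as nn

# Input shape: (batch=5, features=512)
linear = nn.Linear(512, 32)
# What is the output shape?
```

Input: (5, 512) -> Output: (5, 32)

Answer: (5, 32)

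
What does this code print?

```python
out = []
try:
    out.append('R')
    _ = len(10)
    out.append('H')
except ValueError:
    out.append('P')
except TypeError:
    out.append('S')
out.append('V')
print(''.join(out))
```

Execution trace: 'R' (try body) → 'S' (except TypeError) → 'V' (after the try/except). Output: RSV

Answer: RSV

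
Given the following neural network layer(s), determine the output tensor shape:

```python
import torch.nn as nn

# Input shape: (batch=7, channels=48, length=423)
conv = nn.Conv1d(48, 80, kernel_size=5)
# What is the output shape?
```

Input: (7, 48, 423) -> Output: (7, 80, 419)

Answer: (7, 80, 419)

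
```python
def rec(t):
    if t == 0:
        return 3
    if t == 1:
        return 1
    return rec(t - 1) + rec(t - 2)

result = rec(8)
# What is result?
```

Build up from base cases: rec(0)=3, rec(1)=1, rec(2)=4, rec(3)=5, rec(4)=9, rec(5)=14, rec(6)=23, ..., rec(8)=60

Answer: 60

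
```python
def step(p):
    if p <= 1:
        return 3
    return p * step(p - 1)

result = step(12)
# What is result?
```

step(12) = 12 * 11 * 10 * 9 * 8 * 7 * 6 * 5 * 4 * 3 * 2 * 3 = 1437004800

Answer: 1437004800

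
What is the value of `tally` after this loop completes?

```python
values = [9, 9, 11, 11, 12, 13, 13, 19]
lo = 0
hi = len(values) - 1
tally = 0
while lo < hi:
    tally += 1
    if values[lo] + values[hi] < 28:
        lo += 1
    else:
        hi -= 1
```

Steps to find pair summing to 28
`tally` takes the values: 0 → 1 → 2 → 3 → 4 → 5 → 6 → 7

Answer: 7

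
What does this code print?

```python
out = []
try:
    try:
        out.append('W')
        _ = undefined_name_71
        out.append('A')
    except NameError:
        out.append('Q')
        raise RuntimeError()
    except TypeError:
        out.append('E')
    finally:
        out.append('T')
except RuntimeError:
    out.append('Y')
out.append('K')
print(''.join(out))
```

Execution trace: 'W' (inner try body) → 'Q' (inner except NameError) → 'T' (inner finally) → 'Y' (outer except RuntimeError) → 'K' (after the try/except). Output: WQTYK

Answer: WQTYK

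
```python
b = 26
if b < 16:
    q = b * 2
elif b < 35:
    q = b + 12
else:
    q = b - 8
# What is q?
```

Trace:
`b = 26` → b = 26
`if b < 16: ...` → b < 16 is False, b < 35 is True → q = 38
So q = 38

Answer: 38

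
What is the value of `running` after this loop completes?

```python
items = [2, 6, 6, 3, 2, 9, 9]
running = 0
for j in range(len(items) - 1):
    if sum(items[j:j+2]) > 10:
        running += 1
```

Count windows with sum > 10
`running` takes the values: 0 → 1 → 2 → 3

Answer: 3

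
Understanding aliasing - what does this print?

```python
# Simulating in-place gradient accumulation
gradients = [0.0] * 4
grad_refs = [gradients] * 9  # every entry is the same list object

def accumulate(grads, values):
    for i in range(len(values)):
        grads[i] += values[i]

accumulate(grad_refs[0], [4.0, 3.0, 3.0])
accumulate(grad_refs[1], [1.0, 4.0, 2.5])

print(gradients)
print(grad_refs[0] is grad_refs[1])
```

Key concept: gradient accumulation aliasing.
Step by step:
`gradients = [0.0] * 4` → gradients = [0.0, 0.0, 0.0, 0.0]
`grad_refs = [gradients] * 9` → grad_refs = [[0.0, 0.0, 0.0, 0.0], [0.0, 0.0, 0.0, 0.0], [0.0, 0.0, 0.0, 0.0], [0.0, 0.0, 0.0, 0.0], [0.0, 0.0, 0.0, 0.0], [0.0, 0.0, 0.0, 0.0], [0.0, 0.0, 0.0, 0.0], [0.0, 0.0, 0.0, 0.0], [0.0, 0.0, 0.0, 0.0]]
`accumulate(grad_refs[0], [4.0, 3.0, 3.0])` → gradients = [4.0, 3.0, 3.0, 0.0]; grad_refs = [[4.0, 3.0, 3.0, 0.0], [4.0, 3.0, 3.0, 0.0], [4.0, 3.0, 3.0, 0.0], [4.0, 3.0, 3.0, 0.0], [4.0, 3.0, 3.0, 0.0], [4.0, 3.0, 3.0, 0.0], [4.0, 3.0, 3.0, 0.0], [4.0, 3.0, 3.0, 0.0], [4.0, 3.0, 3.0, 0.0]]
`accumulate(grad_refs[1], [1.0, 4.0, 2.5])` → gradients = [5.0, 7.0, 5.5, 0.0]; grad_refs = [[5.0, 7.0, 5.5, 0.0], [5.0, 7.0, 5.5, 0.0], [5.0, 7.0, 5.5, 0.0], [5.0, 7.0, 5.5, 0.0], [5.0, 7.0, 5.5, 0.0], [5.0, 7.0, 5.5, 0.0], [5.0, 7.0, 5.5, 0.0], [5.0, 7.0, 5.5, 0.0], [5.0, 7.0, 5.5, 0.0]]
`print(gradients)` → prints [5.0, 7.0, 5.5, 0.0]
`print(grad_refs[0] is grad_refs[1])` → prints True

Answer:
[5.0, 7.0, 5.5, 0.0]
True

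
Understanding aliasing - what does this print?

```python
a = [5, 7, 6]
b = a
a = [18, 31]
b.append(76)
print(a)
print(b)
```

Key concept: rebinding vs mutation: a is rebound to a new list, b still points at the original.
Step by step:
`a = [5, 7, 6]` → a = [5, 7, 6]
`b = a` → b = [5, 7, 6] (same object as a)
`a = [18, 31]` → a = [18, 31]
`b.append(76)` → b = [5, 7, 6, 76]
`print(a)` → prints [18, 31]
`print(b)` → prints [5, 7, 6, 76]

Answer:
[18, 31]
[5, 7, 6, 76]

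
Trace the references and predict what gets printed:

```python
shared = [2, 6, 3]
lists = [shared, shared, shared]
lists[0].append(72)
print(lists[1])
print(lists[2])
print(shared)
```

Key concept: list of same reference.
Step by step:
`shared = [2, 6, 3]` → shared = [2, 6, 3]
`lists = [shared, shared, shared]` → lists = [[2, 6, 3], [2, 6, 3], [2, 6, 3]]
`lists[0].append(72)` → shared = [2, 6, 3, 72]; lists = [[2, 6, 3, 72], [2, 6, 3, 72], [2, 6, 3, 72]]
`print(lists[1])` → prints [2, 6, 3, 72]
`print(lists[2])` → prints [2, 6, 3, 72]
`print(shared)` → prints [2, 6, 3, 72]

Answer:
[2, 6, 3, 72]
[2, 6, 3, 72]
[2, 6, 3, 72]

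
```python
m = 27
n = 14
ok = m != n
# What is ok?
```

Trace:
`m = 27` → m = 27
`n = 14` → n = 14
`ok = m != n` → ok = True
So ok = True

Answer: True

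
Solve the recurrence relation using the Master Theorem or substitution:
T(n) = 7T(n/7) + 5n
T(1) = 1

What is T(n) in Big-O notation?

By Master Theorem: a=7, b=7, f(n)=5n. Since log_7(7) = 1 and f(n) = Θ(n^1), Case 2 applies. T(n) = O(n log n).

Answer: O(n log n)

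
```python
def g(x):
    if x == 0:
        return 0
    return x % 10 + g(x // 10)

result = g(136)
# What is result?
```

Sum of digits of 136: 6 + 3 + 1 = 10

Answer: 10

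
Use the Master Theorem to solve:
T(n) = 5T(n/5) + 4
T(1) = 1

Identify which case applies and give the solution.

a=5, b=5, f(n)=4. log_5(5) = 1. Since c=0 < 1, Case 1 applies: T(n) = Θ(n^log_b(a)) = O(n).

Answer: O(n) - Case 1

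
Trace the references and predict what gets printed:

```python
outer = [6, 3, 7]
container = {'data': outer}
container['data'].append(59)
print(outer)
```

Key concept: dict holds reference to list.
Step by step:
`outer = [6, 3, 7]` → outer = [6, 3, 7]
`container = {'data': outer}` → container = {'data': [6, 3, 7]}
`container['data'].append(59)` → outer = [6, 3, 7, 59]; container = {'data': [6, 3, 7, 59]}
`print(outer)` → prints [6, 3, 7, 59]

Answer: [6, 3, 7, 59]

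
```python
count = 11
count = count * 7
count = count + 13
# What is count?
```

Trace:
`count = 11` → count = 11
`count = count * 7` → count = 77
`count = count + 13` → count = 90
So count = 90

Answer: 90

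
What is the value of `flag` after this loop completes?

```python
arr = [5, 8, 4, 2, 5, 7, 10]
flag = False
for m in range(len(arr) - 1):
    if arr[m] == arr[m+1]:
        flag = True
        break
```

Check consecutive duplicates in [5, 8, 4, 2, 5, 7, 10]
`flag` takes the values: False

Answer: False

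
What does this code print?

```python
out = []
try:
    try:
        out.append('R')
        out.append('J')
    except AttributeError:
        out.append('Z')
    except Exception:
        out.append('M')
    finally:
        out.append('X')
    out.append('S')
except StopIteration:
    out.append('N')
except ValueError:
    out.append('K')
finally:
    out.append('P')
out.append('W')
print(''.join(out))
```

Execution trace: 'R' (inner try body) → 'J' (inner try body, no exception) → 'X' (inner finally) → 'S' (try body, no exception) → 'P' (finally) → 'W' (after the try/except). Output: RJXSPW

Answer: RJXSPW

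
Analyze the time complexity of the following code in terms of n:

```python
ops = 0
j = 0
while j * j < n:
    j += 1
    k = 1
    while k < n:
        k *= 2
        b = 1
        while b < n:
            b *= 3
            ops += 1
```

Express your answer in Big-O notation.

Each loop level contributes: √n × log n × log n. Multiplying the contributions gives O(√n log² n).

Answer: O(√n log² n)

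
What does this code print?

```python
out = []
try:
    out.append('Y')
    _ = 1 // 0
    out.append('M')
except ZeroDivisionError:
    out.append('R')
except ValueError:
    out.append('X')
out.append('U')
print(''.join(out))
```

Execution trace: 'Y' (try body) → 'R' (except ZeroDivisionError) → 'U' (after the try/except). Output: YRU

Answer: YRU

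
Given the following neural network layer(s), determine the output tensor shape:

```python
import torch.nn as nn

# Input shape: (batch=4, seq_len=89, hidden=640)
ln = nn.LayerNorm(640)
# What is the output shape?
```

Input: (4, 89, 640) -> Output: (4, 89, 640)

Answer: (4, 89, 640)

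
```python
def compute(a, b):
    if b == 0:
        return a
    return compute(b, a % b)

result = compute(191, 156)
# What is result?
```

compute(191, 156) -> compute(156, 35) -> compute(35, 16) -> compute(16, 3) -> compute(3, 1) -> compute(1, 0) -> 1

Answer: 1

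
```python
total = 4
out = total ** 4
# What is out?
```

Trace:
`total = 4` → total = 4
`out = total ** 4` → out = 256
So out = 256

Answer: 256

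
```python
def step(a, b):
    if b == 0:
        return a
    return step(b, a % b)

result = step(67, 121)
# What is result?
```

step(67, 121) -> step(121, 67) -> step(67, 54) -> step(54, 13) -> step(13, 2) -> step(2, 1) -> step(1, 0) -> 1

Answer: 1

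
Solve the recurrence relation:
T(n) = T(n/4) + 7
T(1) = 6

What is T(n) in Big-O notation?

Each step divides n by 4 and adds 7. After log_4(n) steps we reach T(1)=6. So T(n) = 7·log_4(n) + 6 = O(log n).

Answer: O(log n)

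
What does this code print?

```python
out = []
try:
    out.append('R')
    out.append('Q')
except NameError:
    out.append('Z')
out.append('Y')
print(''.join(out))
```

Execution trace: 'R' (try body) → 'Q' (try body, no exception) → 'Y' (after the try/except). Output: RQY

Answer: RQY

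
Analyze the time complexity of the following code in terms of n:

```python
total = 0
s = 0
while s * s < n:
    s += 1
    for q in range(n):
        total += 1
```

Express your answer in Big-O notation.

Each loop level contributes: √n × n. Multiplying the contributions gives O(n√n).

Answer: O(n√n)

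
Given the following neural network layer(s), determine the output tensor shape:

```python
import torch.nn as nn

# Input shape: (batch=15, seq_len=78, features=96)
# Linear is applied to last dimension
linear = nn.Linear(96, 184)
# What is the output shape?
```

Input: (15, 78, 96) -> Output: (15, 78, 184)

Answer: (15, 78, 184)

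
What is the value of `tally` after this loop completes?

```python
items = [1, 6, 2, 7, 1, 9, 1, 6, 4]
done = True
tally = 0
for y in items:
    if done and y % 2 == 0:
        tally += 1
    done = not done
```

Count even values at even positions
`tally` takes the values: 0 → 1 → 2

Answer: 2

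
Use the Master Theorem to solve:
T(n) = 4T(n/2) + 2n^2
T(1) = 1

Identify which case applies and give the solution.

a=4, b=2, f(n)=2n^2. log_2(4) = 2. Since c=2 = 2, Case 2 applies: T(n) = Θ(n^log_b(a) · log n) = O(n^2 log n).

Answer: O(n^2 log n) - Case 2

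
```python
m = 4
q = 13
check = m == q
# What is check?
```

Trace:
`m = 4` → m = 4
`q = 13` → q = 13
`check = m == q` → check = False
So check = False

Answer: False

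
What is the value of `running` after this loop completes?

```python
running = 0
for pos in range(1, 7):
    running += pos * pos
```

Sum of squares 1² to 6² = 91
`running` takes the values: 0 → 1 → 5 → 14 → 30 → 55 → 91

Answer: 91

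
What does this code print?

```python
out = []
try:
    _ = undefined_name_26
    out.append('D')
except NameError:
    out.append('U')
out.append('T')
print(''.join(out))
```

Execution trace: 'U' (except NameError) → 'T' (after the try/except). Output: UT

Answer: UT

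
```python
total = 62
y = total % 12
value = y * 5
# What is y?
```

Trace:
`total = 62` → total = 62
`y = total % 12` → y = 2
`value = y * 5` → value = 10
So y = 2

Answer: 2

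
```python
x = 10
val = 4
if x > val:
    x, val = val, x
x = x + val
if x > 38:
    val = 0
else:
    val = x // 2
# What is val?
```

Trace:
`x = 10` → x = 10
`val = 4` → val = 4
`if x > val: ...` → x > val is True → x = 4; val = 10
`x = x + val` → x = 14
`if x > 38: ...` → x > 38 is False, take else branch → val = 7
So val = 7

Answer: 7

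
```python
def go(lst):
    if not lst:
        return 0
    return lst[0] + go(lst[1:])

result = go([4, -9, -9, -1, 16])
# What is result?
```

4 + (-9) + (-9) + (-1) + 16 + 0 = 1

Answer: 1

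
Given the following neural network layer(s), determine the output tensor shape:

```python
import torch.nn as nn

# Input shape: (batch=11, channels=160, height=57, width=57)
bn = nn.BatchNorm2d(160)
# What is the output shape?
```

Input: (11, 160, 57, 57) -> Output: (11, 160, 57, 57)

Answer: (11, 160, 57, 57)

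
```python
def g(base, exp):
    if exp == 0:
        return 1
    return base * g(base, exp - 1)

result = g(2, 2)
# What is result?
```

g(2, 2) = 2 * 2 = 4

Answer: 4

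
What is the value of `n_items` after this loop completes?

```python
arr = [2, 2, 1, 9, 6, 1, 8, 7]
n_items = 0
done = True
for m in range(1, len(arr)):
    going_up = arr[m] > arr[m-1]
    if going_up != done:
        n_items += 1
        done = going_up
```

Count direction changes in [2, 2, 1, 9, 6, 1, 8, 7]
`n_items` takes the values: 0 → 1 → 2 → 3 → 4 → 5

Answer: 5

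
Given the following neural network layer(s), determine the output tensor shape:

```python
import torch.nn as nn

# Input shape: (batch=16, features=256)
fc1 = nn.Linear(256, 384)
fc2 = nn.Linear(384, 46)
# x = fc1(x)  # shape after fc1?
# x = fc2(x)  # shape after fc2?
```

Input: (16, 256) -> after fc1: (16, 384) -> Output: (16, 46)

Answer: (16, 46)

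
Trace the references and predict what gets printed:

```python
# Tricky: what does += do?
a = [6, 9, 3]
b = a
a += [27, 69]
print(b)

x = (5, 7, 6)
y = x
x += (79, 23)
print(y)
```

Key concept: += behavior differs for mutable vs immutable.
Step by step:
`a = [6, 9, 3]` → a = [6, 9, 3]
`b = a` → b = [6, 9, 3] (same object as a)
`a += [27, 69]` → a = [6, 9, 3, 27, 69] (same object as b); b = [6, 9, 3, 27, 69] (same object as a)
`print(b)` → prints [6, 9, 3, 27, 69]
`x = (5, 7, 6)` → x = (5, 7, 6)
`y = x` → y = (5, 7, 6)
`x += (79, 23)` → x = (5, 7, 6, 79, 23)
`print(y)` → prints (5, 7, 6)

Answer:
[6, 9, 3, 27, 69]
(5, 7, 6)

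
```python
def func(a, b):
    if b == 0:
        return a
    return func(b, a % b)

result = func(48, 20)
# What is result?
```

func(48, 20) -> func(20, 8) -> func(8, 4) -> func(4, 0) -> 4

Answer: 4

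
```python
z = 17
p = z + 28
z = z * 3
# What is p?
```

Trace:
`z = 17` → z = 17
`p = z + 28` → p = 45
`z = z * 3` → z = 51
So p = 45

Answer: 45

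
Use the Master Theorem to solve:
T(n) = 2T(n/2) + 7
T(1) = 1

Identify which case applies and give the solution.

a=2, b=2, f(n)=7. log_2(2) = 1. Since c=0 < 1, Case 1 applies: T(n) = Θ(n^log_b(a)) = O(n).

Answer: O(n) - Case 1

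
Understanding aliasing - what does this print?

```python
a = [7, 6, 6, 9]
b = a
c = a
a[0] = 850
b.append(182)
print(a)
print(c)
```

Key concept: multiple aliases.
Step by step:
`a = [7, 6, 6, 9]` → a = [7, 6, 6, 9]
`b = a` → b = [7, 6, 6, 9] (same object as a)
`c = a` → c = [7, 6, 6, 9] (same object as a, b)
`a[0] = 850` → a = [850, 6, 6, 9] (same object as b, c); b = [850, 6, 6, 9] (same object as a, c); c = [850, 6, 6, 9] (same object as a, b)
`b.append(182)` → a = [850, 6, 6, 9, 182] (same object as b, c); b = [850, 6, 6, 9, 182] (same object as a, c); c = [850, 6, 6, 9, 182] (same object as a, b)
`print(a)` → prints [850, 6, 6, 9, 182]
`print(c)` → prints [850, 6, 6, 9, 182]

Answer:
[850, 6, 6, 9, 182]
[850, 6, 6, 9, 182]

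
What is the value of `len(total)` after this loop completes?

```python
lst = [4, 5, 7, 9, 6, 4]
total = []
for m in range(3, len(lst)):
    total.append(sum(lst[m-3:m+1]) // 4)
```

Number of 4-element averages
`total` takes the values: [] → [6] → [6, 6] → [6, 6, 6]
So `len(total)` = 3

Answer: 3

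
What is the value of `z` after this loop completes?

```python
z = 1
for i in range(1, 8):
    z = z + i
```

Start at 1, add 1 through 7
`z` takes the values: 1 → 2 → 4 → 7 → 11 → 16 → 22 → 29

Answer: 29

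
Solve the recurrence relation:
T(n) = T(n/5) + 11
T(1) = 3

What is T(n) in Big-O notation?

Each step divides n by 5 and adds 11. After log_5(n) steps we reach T(1)=3. So T(n) = 11·log_5(n) + 3 = O(log n).

Answer: O(log n)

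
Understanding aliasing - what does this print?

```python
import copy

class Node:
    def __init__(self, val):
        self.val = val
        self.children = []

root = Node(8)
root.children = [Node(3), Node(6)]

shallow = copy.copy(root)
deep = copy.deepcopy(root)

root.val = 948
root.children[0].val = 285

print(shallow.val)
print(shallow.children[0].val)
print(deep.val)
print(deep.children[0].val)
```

Key concept: deep copy with custom objects.
Step by step:
`root = Node(8)` → root = Node(val=8, children=[])
`root.children = [Node(3), Node(6)]` → root = Node(val=8, children=[Node(val=3, children=[]), Node(val=6, children=[])])
`shallow = copy.copy(root)` → shallow = Node(val=8, children=[Node(val=3, children=[]), Node(val=6, children=[])])
`deep = copy.deepcopy(root)` → deep = Node(val=8, children=[Node(val=3, children=[]), Node(val=6, children=[])])
`root.val = 948` → root = Node(val=948, children=[Node(val=3, children=[]), Node(val=6, children=[])])
`root.children[0].val = 285` → root = Node(val=948, children=[Node(val=285, children=[]), Node(val=6, children=[])]); shallow = Node(val=8, children=[Node(val=285, children=[]), Node(val=6, children=[])])
`print(shallow.val)` → prints 8
`print(shallow.children[0].val)` → prints 285
`print(deep.val)` → prints 8
`print(deep.children[0].val)` → prints 3

Answer:
8
285
8
3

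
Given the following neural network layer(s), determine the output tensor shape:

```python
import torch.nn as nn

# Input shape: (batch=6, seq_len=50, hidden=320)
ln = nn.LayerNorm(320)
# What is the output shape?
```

Input: (6, 50, 320) -> Output: (6, 50, 320)

Answer: (6, 50, 320)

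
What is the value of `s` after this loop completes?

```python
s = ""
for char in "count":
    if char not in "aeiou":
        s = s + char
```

Remove vowels from 'count'
`s` takes the values: "" → "c" → "cn" → "cnt"

Answer: "cnt"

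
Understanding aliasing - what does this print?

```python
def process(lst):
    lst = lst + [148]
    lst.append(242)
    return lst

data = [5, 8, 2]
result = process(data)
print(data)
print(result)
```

Key concept: rebinding parameter vs mutation.
Step by step:
`data = [5, 8, 2]` → data = [5, 8, 2]
`result = process(data)` → result = [5, 8, 2, 148, 242]
`print(data)` → prints [5, 8, 2]
`print(result)` → prints [5, 8, 2, 148, 242]

Answer:
[5, 8, 2]
[5, 8, 2, 148, 242]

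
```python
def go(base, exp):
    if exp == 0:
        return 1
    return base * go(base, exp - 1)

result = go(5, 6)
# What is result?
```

go(5, 6) = 5 * 5 * 5 * 5 * 5 * 5 = 15625

Answer: 15625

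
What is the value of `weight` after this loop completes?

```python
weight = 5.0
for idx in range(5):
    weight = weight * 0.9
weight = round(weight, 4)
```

Exponential decay: 5.0 * 0.9^5
`weight` takes the values: 5.0 → 4.5 → 4.05 → 3.645 → 3.2805 → 2.95245 → 2.9525

Answer: 2.9525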